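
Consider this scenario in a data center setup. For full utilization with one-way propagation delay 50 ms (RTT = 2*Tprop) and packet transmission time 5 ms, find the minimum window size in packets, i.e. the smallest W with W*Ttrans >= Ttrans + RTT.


Given: Ttrans = 5 ms, RTT = 100 ms (= 2 * Tprop, Tprop = 50 ms)
Time until first ACK returns = Ttrans + RTT = 5 + 100 = 105 ms
Need W * Ttrans >= Ttrans + RTT  ->  W >= (Ttrans + RTT) / Ttrans
(Ttrans + RTT) / Ttrans = 105 / 5 = 21
W_min = ceil(21) = 21

21


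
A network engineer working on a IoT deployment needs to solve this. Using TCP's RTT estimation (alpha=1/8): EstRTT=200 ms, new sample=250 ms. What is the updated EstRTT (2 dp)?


Given: EstRTT = 200 ms, SampleRTT = 250 ms, alpha = 1/8
New EstRTT = (1 - alpha) * EstRTT + alpha * SampleRTT
(7/8) * 200 = 175
(1/8) * 250 = 31.25
New EstRTT = 175 + 31.25 = 206.25 ms -> 206.25 ms (2 dp)

206.25


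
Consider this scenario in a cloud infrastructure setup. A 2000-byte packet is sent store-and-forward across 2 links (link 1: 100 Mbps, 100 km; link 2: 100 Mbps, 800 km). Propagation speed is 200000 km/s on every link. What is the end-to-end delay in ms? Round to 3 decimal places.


Packet = 2000 bytes = 16000 bits. Store-and-forward: sum (t_trans + t_prop) per link.
Link 1: t_trans = 16000/(100*10^6) s = 0.1600 ms; t_prop = 100/200000 s = 0.5000 ms; subtotal = 0.6600 ms
Link 2: t_trans = 16000/(100*10^6) s = 0.1600 ms; t_prop = 800/200000 s = 4.0000 ms; subtotal = 4.1600 ms
End-to-end = 0.6600 + 4.1600 = 4.8200 ms -> 4.820 ms (3 dp)

4.820


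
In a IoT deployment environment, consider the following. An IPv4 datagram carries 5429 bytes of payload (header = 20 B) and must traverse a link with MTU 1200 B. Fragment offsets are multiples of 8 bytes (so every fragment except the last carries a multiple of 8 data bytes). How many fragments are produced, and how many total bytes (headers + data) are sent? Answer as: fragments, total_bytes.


Max data per non-final fragment = floor((MTU - header)/8)*8 = floor((1200 - 20)/8)*8 = floor(1180/8)*8 = 1176 B
Final fragment needs no 8-byte alignment: it can carry up to MTU - header = 1180 B
Non-final fragments needed = ceil((payload - 1180) / 1176) = ceil(4249/1176) = ceil(3.6131) = 4
Number of fragments = 4 + 1 = 5
Fragment sizes (data): 4 * 1176 B + 725 B (last, 725 <= 1180 OK)
Total bytes sent = payload + n_frags * header = 5429 + 5*20 = 5429 + 100 = 5529 B

5, 5529


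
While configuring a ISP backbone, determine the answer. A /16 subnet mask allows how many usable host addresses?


Given: subnet mask /16
Host bits = 32 - 16 = 16
Total addresses = 2^16 = 65536
Usable hosts = 65536 - 2 (network + broadcast) = 65534

65534


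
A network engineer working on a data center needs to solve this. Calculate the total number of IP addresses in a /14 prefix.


Given: CIDR prefix /14
Host bits = 32 - 14 = 18
Total addresses = 2^18 = 262144

262144


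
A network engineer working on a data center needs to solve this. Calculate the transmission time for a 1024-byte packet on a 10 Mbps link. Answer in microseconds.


Given: packet = 1024 bytes, bandwidth = 10 Mbps
Packet in bits = 1024 * 8 = 8192 bits
Bandwidth = 10 * 10^6 = 10000000 bps
Time = 8192 / 10000000 seconds
Time in us = 8192 * 10^6 / 10000000 = 819.2

819.2


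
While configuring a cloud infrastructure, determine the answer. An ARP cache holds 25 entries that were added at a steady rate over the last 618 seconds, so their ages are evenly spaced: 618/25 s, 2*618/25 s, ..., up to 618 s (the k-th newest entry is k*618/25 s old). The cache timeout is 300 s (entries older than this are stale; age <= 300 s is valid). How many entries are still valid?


Ages are k * 618/25 s for k = 1..25 (spacing = 24.7200 s).
Entry k is valid iff k * 618/25 <= 300 iff k <= 25 * 300 / 618 = 12.1359
n_valid = floor(12.1359) = 12
(n_stale = 25 - 12 = 13)

12


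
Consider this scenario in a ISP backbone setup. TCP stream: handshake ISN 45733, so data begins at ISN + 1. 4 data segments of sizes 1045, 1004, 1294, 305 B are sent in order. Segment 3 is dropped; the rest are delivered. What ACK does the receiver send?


SYN uses sequence number 45733; first data byte = ISN + 1 = 45734.
Segment 1: SEQ = 45734, len = 1045 B, covers [45734, 46778]
Segment 2: SEQ = 46779, len = 1004 B, covers [46779, 47782]
Segment 3: SEQ = 47783, len = 1294 B, covers [47783, 49076] [LOST]
Segment 4: SEQ = 49077, len = 305 B, covers [49077, 49381]
In-order data received: bytes [45734, 47782] (segments 1..2).
Segment 3 missing -> gap begins at byte 47783; later segments buffered out of order.
Cumulative ACK = next expected in-order byte = 45734 + 1045 + 1004 = 47783

47783


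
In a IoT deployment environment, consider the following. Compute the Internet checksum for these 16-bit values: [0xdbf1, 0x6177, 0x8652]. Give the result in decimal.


Given words: [0xdbf1, 0x6177, 0x8652]
Step 1: Sum all words
Raw sum = 56305 + 24951 + 34386 = 115642
Step 2: Fold carry: (50106 + 1) = 50107
One's complement = ~50107 & 0xFFFF = 15428

15428


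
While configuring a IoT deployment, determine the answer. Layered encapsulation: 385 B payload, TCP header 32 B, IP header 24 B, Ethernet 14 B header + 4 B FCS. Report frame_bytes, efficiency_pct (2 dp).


TCP segment = 385 + 32 = 417 B
IP packet = 417 + 24 = 441 B
Ethernet frame = 441 + 14 + 4 = 459 B
Efficiency = app / frame = 385 / 459 = 0.838780 = 83.8780% -> 83.88% (2 dp)

459, 83.88


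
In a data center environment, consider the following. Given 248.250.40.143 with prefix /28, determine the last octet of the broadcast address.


Given: IP = 248.250.40.143, prefix = /28
Host bits = 32 - 28 = 4
Network last octet = 143 AND mask = 128
Host part size = 2^4 - 1 = 15
Broadcast last octet = 128 OR 15 = 143

143


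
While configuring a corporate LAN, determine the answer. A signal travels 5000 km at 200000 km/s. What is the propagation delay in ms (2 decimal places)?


Given: distance = 5000 km, speed = 200000 km/s
Delay = distance / speed = 5000 / 200000 seconds
Delay in ms = 5000 * 1000 / 200000
Delay = 25.0000 ms
Rounded to 2 dp = 25.00 ms

25.00


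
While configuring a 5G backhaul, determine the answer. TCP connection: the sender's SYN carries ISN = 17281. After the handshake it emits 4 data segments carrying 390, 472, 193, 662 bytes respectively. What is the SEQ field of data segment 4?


The SYN occupies sequence number ISN = 17281, so the first data byte is ISN + 1 = 17282.
SEQ of data segment i = (ISN + 1) + sum of payload sizes of segments 1..i-1.
Segment 1: SEQ = 17282, payload = 390 bytes
Segment 2: SEQ = 17672, payload = 472 bytes
Segment 3: SEQ = 18144, payload = 193 bytes
Segment 4: SEQ = 18337, payload = 662 bytes
SEQ of segment 4 = 17282 + 390 + 472 + 193 = 18337

18337


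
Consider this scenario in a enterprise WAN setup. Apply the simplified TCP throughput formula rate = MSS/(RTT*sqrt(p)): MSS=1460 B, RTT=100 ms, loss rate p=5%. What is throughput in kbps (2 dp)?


Given: MSS = 1460 bytes, RTT = 100 ms, loss = 5%
RTT in seconds = 100 / 1000 = 0.1
Loss rate = 5% = 0.05
sqrt(loss) = sqrt(0.05) = 0.223606797750
Throughput (bytes/s) = 1460 / (0.1 * 0.223606797750) = 65293.1849
Throughput (kbps) = 65293.1849 * 8 / 1000 = 522.345480 -> 522.35 kbps (2 dp)

522.35


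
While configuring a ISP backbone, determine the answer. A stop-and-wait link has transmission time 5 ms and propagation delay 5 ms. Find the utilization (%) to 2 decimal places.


Given: Ttrans = 5 ms, Tprop = 5 ms
RTT = 2 * Tprop = 2 * 5 = 10 ms
U = Ttrans / (Ttrans + RTT)
U = 5 / (5 + 10)
U = 5 / 15 = 0.333333
U% = 33.33%

33.33


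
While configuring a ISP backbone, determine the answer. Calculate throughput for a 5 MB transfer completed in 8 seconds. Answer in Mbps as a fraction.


Given: file = 5 MB, time = 8 s
File in Mb = 5 * 8 = 40 Mb
Throughput = 40 / 8 Mbps
Throughput = 5 Mbps

5


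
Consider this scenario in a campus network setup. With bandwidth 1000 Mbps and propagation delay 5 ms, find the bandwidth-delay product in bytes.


Given: bandwidth = 1000 Mbps, delay = 5 ms
BDP in bits = 1000 * 10^6 * 5 / 1000
BDP in bits = 5000000
BDP in bytes = 5000000 / 8 = 625000

625000


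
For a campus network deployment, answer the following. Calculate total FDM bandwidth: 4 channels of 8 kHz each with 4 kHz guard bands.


Given: 4 channels, 8 kHz each, guard = 4 kHz
Channel bandwidth = 4 * 8 = 32 kHz
Guard bands = 3 gaps * 4 kHz = 12 kHz
Total = 32 + 12 = 44 kHz

44


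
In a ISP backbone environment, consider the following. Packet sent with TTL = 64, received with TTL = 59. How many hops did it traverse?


Given: initial TTL = 64, received TTL = 59
Hops = initial TTL - received TTL
Hops = 64 - 59 = 5

5


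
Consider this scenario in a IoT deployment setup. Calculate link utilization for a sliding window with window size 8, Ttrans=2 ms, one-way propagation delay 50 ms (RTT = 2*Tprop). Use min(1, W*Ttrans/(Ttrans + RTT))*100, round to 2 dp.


Given: W = 8, Ttrans = 2 ms, RTT = 100 ms (= 2 * Tprop, Tprop = 50 ms)
Cycle time = Ttrans + RTT = 2 + 100 = 102 ms (first packet sent until its ACK returns)
W * Ttrans = 8 * 2 = 16 ms of sending per cycle
W * Ttrans / (Ttrans + RTT) = 16 / 102 = 0.156863
U = min(1, 0.156863) = 0.156863
U% = 15.69%

15.69


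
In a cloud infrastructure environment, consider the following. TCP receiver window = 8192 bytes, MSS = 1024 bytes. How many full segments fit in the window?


Given: RWND = 8192 bytes, MSS = 1024 bytes
Full segments = floor(RWND / MSS)
Full segments = floor(8192 / 1024)
Full segments = floor(8.0) = 8

8


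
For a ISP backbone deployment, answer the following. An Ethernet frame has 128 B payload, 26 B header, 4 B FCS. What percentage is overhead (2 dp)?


Given: payload = 128 B, header = 26 B, trailer = 4 B
Overhead bytes = header + trailer = 26 + 4 = 30
Total frame = payload + overhead = 128 + 30 = 158
Overhead % = 30 / 158 * 100 = 18.9873% -> 18.99% (2 dp)

18.99


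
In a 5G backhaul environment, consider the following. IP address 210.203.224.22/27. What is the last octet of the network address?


Given: IP = 210.203.224.22, prefix = /27
Subnet mask = 255.255.255.224
Last octet of IP: 22
Last octet of mask: 224
Network last octet = 22 AND 224 = 0

0


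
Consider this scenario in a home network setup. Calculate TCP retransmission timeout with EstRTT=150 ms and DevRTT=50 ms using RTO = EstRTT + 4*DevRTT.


Given: EstRTT = 150 ms, DevRTT = 50 ms
Timeout = EstRTT + 4 * DevRTT
4 * DevRTT = 4 * 50 = 200
Timeout = 150 + 200 = 350 ms

350


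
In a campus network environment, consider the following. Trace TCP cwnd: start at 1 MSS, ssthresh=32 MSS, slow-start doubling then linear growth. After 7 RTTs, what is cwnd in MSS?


RTT 0: cwnd = 1 MSS (initial)
RTT 1: cwnd = 2 MSS (slow start, doubled)
RTT 2: cwnd = 4 MSS (slow start, doubled)
RTT 3: cwnd = 8 MSS (slow start, doubled)
RTT 4: cwnd = 16 MSS (slow start, doubled)
RTT 5: cwnd = 32 MSS (slow start, doubled)
RTT 6: cwnd = 33 MSS (congestion avoidance, +1)
RTT 7: cwnd = 34 MSS (congestion avoidance, +1)

34


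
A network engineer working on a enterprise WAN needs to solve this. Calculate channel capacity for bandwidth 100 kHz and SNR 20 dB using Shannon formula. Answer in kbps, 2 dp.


Given: B = 100 kHz, SNR = 20 dB
SNR linear = 10^(20/10) = 100
1 + SNR = 101
log2(101) = 6.6582114828
C = 100 * 1000 * 6.6582114828 = 665821.1483 bps
C = 665.821148 kbps -> 665.82 kbps (2 dp)

665.82


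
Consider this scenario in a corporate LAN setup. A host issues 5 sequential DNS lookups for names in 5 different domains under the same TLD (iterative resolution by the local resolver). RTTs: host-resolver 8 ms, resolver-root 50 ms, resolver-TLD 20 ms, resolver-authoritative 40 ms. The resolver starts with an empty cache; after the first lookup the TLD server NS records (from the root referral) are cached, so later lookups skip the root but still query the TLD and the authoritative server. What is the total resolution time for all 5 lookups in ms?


Lookup 1 (cold cache): local + root + TLD + auth = 8 + 50 + 20 + 40 = 118 ms
Lookups 2..5 (TLD NS cached -> skip root; new domain -> still ask TLD and auth): local + TLD + auth = 8 + 20 + 40 = 68 ms each
Remaining 4 lookups: 4 * 68 = 272 ms
Total = 118 + 272 = 390 ms

390


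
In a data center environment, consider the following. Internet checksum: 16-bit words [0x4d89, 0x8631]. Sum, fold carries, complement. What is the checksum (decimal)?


Given words: [0x4d89, 0x8631]
Step 1: Sum all words
Raw sum = 19849 + 34353 = 54202
One's complement = ~54202 & 0xFFFF = 11333

11333


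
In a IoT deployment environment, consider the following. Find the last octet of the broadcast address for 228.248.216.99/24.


Given: IP = 228.248.216.99, prefix = /24
Host bits = 32 - 24 = 8
Network last octet = 99 AND mask = 0
Host part size = 2^8 - 1 = 255
Broadcast last octet = 0 OR 255 = 255

255


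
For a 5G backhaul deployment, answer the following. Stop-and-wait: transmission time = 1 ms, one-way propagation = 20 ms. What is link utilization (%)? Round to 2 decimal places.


Given: Ttrans = 1 ms, Tprop = 20 ms
RTT = 2 * Tprop = 2 * 20 = 40 ms
U = Ttrans / (Ttrans + RTT)
U = 1 / (1 + 40)
U = 1 / 41 = 0.02439
U% = 2.44%

2.44


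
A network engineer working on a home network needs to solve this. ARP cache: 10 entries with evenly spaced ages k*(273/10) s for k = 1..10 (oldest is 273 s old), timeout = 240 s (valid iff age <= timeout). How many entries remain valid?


Ages are k * 273/10 s for k = 1..10 (spacing = 27.3000 s).
Entry k is valid iff k * 273/10 <= 240 iff k <= 10 * 240 / 273 = 8.7912
n_valid = floor(8.7912) = 8
(n_stale = 10 - 8 = 2)

8


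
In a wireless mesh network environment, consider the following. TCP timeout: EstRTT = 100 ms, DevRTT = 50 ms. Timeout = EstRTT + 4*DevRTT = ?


Given: EstRTT = 100 ms, DevRTT = 50 ms
Timeout = EstRTT + 4 * DevRTT
4 * DevRTT = 4 * 50 = 200
Timeout = 100 + 200 = 300 ms

300


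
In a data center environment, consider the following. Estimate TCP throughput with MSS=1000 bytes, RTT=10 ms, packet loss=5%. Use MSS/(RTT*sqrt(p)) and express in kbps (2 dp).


Given: MSS = 1000 bytes, RTT = 10 ms, loss = 5%
RTT in seconds = 10 / 1000 = 0.01
Loss rate = 5% = 0.05
sqrt(loss) = sqrt(0.05) = 0.223606797750
Throughput (bytes/s) = 1000 / (0.01 * 0.223606797750) = 447213.5955
Throughput (kbps) = 447213.5955 * 8 / 1000 = 3577.708764 -> 3577.71 kbps (2 dp)

3577.71


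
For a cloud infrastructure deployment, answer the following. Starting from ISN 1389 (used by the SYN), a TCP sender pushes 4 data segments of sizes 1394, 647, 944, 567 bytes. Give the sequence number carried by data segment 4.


The SYN occupies sequence number ISN = 1389, so the first data byte is ISN + 1 = 1390.
SEQ of data segment i = (ISN + 1) + sum of payload sizes of segments 1..i-1.
Segment 1: SEQ = 1390, payload = 1394 bytes
Segment 2: SEQ = 2784, payload = 647 bytes
Segment 3: SEQ = 3431, payload = 944 bytes
Segment 4: SEQ = 4375, payload = 567 bytes
SEQ of segment 4 = 1390 + 1394 + 647 + 944 = 4375

4375


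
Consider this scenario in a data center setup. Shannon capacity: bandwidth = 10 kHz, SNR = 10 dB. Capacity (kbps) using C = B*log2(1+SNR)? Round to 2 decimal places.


Given: B = 10 kHz, SNR = 10 dB
SNR linear = 10^(10/10) = 10
1 + SNR = 11
log2(11) = 3.4594316186
C = 10 * 1000 * 3.4594316186 = 34594.3162 bps
C = 34.594316 kbps -> 34.59 kbps (2 dp)

34.59


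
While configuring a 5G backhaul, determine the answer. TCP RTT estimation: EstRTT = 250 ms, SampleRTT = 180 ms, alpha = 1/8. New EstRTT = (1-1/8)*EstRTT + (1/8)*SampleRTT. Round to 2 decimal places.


Given: EstRTT = 250 ms, SampleRTT = 180 ms, alpha = 1/8
New EstRTT = (1 - alpha) * EstRTT + alpha * SampleRTT
(7/8) * 250 = 218.75
(1/8) * 180 = 22.5
New EstRTT = 218.75 + 22.5 = 241.25 ms -> 241.25 ms (2 dp)

241.25


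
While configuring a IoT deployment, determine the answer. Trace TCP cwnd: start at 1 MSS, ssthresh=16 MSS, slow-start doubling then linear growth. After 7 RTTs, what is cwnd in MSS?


RTT 0: cwnd = 1 MSS (initial)
RTT 1: cwnd = 2 MSS (slow start, doubled)
RTT 2: cwnd = 4 MSS (slow start, doubled)
RTT 3: cwnd = 8 MSS (slow start, doubled)
RTT 4: cwnd = 16 MSS (slow start, doubled)
RTT 5: cwnd = 17 MSS (congestion avoidance, +1)
RTT 6: cwnd = 18 MSS (congestion avoidance, +1)
RTT 7: cwnd = 19 MSS (congestion avoidance, +1)

19


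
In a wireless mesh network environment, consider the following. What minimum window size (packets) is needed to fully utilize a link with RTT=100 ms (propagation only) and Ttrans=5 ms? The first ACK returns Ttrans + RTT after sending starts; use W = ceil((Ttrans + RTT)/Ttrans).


Given: Ttrans = 5 ms, RTT = 100 ms (= 2 * Tprop, Tprop = 50 ms)
Time until first ACK returns = Ttrans + RTT = 5 + 100 = 105 ms
Need W * Ttrans >= Ttrans + RTT  ->  W >= (Ttrans + RTT) / Ttrans
(Ttrans + RTT) / Ttrans = 105 / 5 = 21
W_min = ceil(21) = 21

21


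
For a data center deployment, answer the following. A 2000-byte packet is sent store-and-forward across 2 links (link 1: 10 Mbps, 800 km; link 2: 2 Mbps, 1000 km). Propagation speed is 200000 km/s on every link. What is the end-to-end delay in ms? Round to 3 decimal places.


Packet = 2000 bytes = 16000 bits. Store-and-forward: sum (t_trans + t_prop) per link.
Link 1: t_trans = 16000/(10*10^6) s = 1.6000 ms; t_prop = 800/200000 s = 4.0000 ms; subtotal = 5.6000 ms
Link 2: t_trans = 16000/(2*10^6) s = 8.0000 ms; t_prop = 1000/200000 s = 5.0000 ms; subtotal = 13.0000 ms
End-to-end = 5.6000 + 13.0000 = 18.6000 ms -> 18.600 ms (3 dp)

18.600


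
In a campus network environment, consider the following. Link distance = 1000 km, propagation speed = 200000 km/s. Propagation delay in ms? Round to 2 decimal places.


Given: distance = 1000 km, speed = 200000 km/s
Delay = distance / speed = 1000 / 200000 seconds
Delay in ms = 1000 * 1000 / 200000
Delay = 5.0000 ms
Rounded to 2 dp = 5.00 ms

5.00


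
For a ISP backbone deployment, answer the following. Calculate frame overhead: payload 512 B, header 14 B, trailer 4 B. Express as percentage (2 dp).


Given: payload = 512 B, header = 14 B, trailer = 4 B
Overhead bytes = header + trailer = 14 + 4 = 18
Total frame = payload + overhead = 512 + 18 = 530
Overhead % = 18 / 530 * 100 = 3.3962% -> 3.40% (2 dp)

3.40


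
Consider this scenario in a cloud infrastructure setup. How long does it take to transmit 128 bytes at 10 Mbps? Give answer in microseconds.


Given: packet = 128 bytes, bandwidth = 10 Mbps
Packet in bits = 128 * 8 = 1024 bits
Bandwidth = 10 * 10^6 = 10000000 bps
Time = 1024 / 10000000 seconds
Time in us = 1024 * 10^6 / 10000000 = 102.4

102.4


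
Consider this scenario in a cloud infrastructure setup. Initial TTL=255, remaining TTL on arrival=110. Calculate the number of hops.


Given: initial TTL = 255, received TTL = 110
Hops = initial TTL - received TTL
Hops = 255 - 110 = 145

145


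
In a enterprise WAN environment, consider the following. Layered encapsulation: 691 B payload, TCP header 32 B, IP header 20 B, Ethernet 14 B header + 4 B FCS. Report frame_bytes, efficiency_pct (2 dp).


TCP segment = 691 + 32 = 723 B
IP packet = 723 + 20 = 743 B
Ethernet frame = 743 + 14 + 4 = 761 B
Efficiency = app / frame = 691 / 761 = 0.908016 = 90.8016% -> 90.80% (2 dp)

761, 90.80


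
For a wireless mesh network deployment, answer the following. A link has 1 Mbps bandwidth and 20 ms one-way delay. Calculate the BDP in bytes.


Given: bandwidth = 1 Mbps, delay = 20 ms
BDP in bits = 1 * 10^6 * 20 / 1000
BDP in bits = 20000
BDP in bytes = 20000 / 8 = 2500

2500


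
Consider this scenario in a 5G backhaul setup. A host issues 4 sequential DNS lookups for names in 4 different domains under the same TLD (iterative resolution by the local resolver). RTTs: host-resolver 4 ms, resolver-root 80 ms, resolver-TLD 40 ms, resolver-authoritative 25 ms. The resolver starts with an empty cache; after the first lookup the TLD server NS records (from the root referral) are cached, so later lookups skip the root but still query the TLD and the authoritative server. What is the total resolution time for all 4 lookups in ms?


Lookup 1 (cold cache): local + root + TLD + auth = 4 + 80 + 40 + 25 = 149 ms
Lookups 2..4 (TLD NS cached -> skip root; new domain -> still ask TLD and auth): local + TLD + auth = 4 + 40 + 25 = 69 ms each
Remaining 3 lookups: 3 * 69 = 207 ms
Total = 149 + 207 = 356 ms

356


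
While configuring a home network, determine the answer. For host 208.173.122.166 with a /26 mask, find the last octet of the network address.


Given: IP = 208.173.122.166, prefix = /26
Subnet mask = 255.255.255.192
Last octet of IP: 166
Last octet of mask: 192
Network last octet = 166 AND 192 = 128

128


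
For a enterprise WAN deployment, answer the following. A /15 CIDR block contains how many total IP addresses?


Given: CIDR prefix /15
Host bits = 32 - 15 = 17
Total addresses = 2^17 = 131072

131072


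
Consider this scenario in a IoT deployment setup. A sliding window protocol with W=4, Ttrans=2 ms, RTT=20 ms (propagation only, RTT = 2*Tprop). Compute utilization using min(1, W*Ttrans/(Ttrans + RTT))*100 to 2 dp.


Given: W = 4, Ttrans = 2 ms, RTT = 20 ms (= 2 * Tprop, Tprop = 10 ms)
Cycle time = Ttrans + RTT = 2 + 20 = 22 ms (first packet sent until its ACK returns)
W * Ttrans = 4 * 2 = 8 ms of sending per cycle
W * Ttrans / (Ttrans + RTT) = 8 / 22 = 0.363636
U = min(1, 0.363636) = 0.363636
U% = 36.36%

36.36


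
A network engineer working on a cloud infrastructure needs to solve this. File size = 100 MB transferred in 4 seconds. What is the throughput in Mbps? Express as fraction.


Given: file = 100 MB, time = 4 s
File in Mb = 100 * 8 = 800 Mb
Throughput = 800 / 4 Mbps
Throughput = 200 Mbps

200


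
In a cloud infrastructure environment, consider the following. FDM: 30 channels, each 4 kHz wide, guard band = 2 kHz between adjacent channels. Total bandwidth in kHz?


Given: 30 channels, 4 kHz each, guard = 2 kHz
Channel bandwidth = 30 * 4 = 120 kHz
Guard bands = 29 gaps * 2 kHz = 58 kHz
Total = 120 + 58 = 178 kHz

178


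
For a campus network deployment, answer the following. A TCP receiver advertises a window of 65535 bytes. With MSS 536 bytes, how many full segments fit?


Given: RWND = 65535 bytes, MSS = 536 bytes
Full segments = floor(RWND / MSS)
Full segments = floor(65535 / 536)
Full segments = floor(122.2668) = 122

122


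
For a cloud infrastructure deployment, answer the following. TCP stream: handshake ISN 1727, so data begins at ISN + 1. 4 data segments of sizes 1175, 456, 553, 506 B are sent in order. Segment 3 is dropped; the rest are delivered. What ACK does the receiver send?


SYN uses sequence number 1727; first data byte = ISN + 1 = 1728.
Segment 1: SEQ = 1728, len = 1175 B, covers [1728, 2902]
Segment 2: SEQ = 2903, len = 456 B, covers [2903, 3358]
Segment 3: SEQ = 3359, len = 553 B, covers [3359, 3911] [LOST]
Segment 4: SEQ = 3912, len = 506 B, covers [3912, 4417]
In-order data received: bytes [1728, 3358] (segments 1..2).
Segment 3 missing -> gap begins at byte 3359; later segments buffered out of order.
Cumulative ACK = next expected in-order byte = 1728 + 1175 + 456 = 3359

3359


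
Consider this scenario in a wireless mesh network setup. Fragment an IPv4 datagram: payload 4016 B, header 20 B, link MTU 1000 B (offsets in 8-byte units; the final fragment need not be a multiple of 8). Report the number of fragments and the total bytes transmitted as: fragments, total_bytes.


Max data per non-final fragment = floor((MTU - header)/8)*8 = floor((1000 - 20)/8)*8 = floor(980/8)*8 = 976 B
Final fragment needs no 8-byte alignment: it can carry up to MTU - header = 980 B
Non-final fragments needed = ceil((payload - 980) / 976) = ceil(3036/976) = ceil(3.1107) = 4
Number of fragments = 4 + 1 = 5
Fragment sizes (data): 4 * 976 B + 112 B (last, 112 <= 980 OK)
Total bytes sent = payload + n_frags * header = 4016 + 5*20 = 4016 + 100 = 4116 B

5, 4116


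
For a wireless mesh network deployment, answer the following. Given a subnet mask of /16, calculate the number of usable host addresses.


Given: subnet mask /16
Host bits = 32 - 16 = 16
Total addresses = 2^16 = 65536
Usable hosts = 65536 - 2 (network + broadcast) = 65534

65534


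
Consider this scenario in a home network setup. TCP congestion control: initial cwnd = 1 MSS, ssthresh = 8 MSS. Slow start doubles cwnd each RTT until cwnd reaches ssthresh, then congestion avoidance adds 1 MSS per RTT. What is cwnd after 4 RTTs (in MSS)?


RTT 0: cwnd = 1 MSS (initial)
RTT 1: cwnd = 2 MSS (slow start, doubled)
RTT 2: cwnd = 4 MSS (slow start, doubled)
RTT 3: cwnd = 8 MSS (slow start, doubled)
RTT 4: cwnd = 9 MSS (congestion avoidance, +1)

9


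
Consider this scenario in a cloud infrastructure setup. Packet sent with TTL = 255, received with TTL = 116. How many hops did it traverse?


Given: initial TTL = 255, received TTL = 116
Hops = initial TTL - received TTL
Hops = 255 - 116 = 139

139


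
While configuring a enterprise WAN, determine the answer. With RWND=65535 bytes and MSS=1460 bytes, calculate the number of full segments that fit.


Given: RWND = 65535 bytes, MSS = 1460 bytes
Full segments = floor(RWND / MSS)
Full segments = floor(65535 / 1460)
Full segments = floor(44.887) = 44

44


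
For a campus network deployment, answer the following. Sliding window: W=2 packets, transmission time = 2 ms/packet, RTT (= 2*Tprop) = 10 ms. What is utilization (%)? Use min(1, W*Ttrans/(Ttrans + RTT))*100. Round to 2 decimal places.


Given: W = 2, Ttrans = 2 ms, RTT = 10 ms (= 2 * Tprop, Tprop = 5 ms)
Cycle time = Ttrans + RTT = 2 + 10 = 12 ms (first packet sent until its ACK returns)
W * Ttrans = 2 * 2 = 4 ms of sending per cycle
W * Ttrans / (Ttrans + RTT) = 4 / 12 = 0.333333
U = min(1, 0.333333) = 0.333333
U% = 33.33%

33.33


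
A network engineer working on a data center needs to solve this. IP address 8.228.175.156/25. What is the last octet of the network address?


Given: IP = 8.228.175.156, prefix = /25
Subnet mask = 255.255.255.128
Last octet of IP: 156
Last octet of mask: 128
Network last octet = 156 AND 128 = 128

128


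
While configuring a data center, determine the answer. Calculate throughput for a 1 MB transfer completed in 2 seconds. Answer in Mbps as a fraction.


Given: file = 1 MB, time = 2 s
File in Mb = 1 * 8 = 8 Mb
Throughput = 8 / 2 Mbps
Throughput = 4 Mbps

4


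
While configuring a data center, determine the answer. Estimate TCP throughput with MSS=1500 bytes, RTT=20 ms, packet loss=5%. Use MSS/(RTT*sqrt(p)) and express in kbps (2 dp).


Given: MSS = 1500 bytes, RTT = 20 ms, loss = 5%
RTT in seconds = 20 / 1000 = 0.02
Loss rate = 5% = 0.05
sqrt(loss) = sqrt(0.05) = 0.223606797750
Throughput (bytes/s) = 1500 / (0.02 * 0.223606797750) = 335410.1966
Throughput (kbps) = 335410.1966 * 8 / 1000 = 2683.281573 -> 2683.28 kbps (2 dp)

2683.28


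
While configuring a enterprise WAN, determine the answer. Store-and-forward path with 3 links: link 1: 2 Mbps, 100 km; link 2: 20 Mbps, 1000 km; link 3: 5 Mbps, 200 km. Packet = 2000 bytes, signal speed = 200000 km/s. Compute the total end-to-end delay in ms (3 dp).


Packet = 2000 bytes = 16000 bits. Store-and-forward: sum (t_trans + t_prop) per link.
Link 1: t_trans = 16000/(2*10^6) s = 8.0000 ms; t_prop = 100/200000 s = 0.5000 ms; subtotal = 8.5000 ms
Link 2: t_trans = 16000/(20*10^6) s = 0.8000 ms; t_prop = 1000/200000 s = 5.0000 ms; subtotal = 5.8000 ms
Link 3: t_trans = 16000/(5*10^6) s = 3.2000 ms; t_prop = 200/200000 s = 1.0000 ms; subtotal = 4.2000 ms
End-to-end = 8.5000 + 5.8000 + 4.2000 = 18.5000 ms -> 18.500 ms (3 dp)

18.500


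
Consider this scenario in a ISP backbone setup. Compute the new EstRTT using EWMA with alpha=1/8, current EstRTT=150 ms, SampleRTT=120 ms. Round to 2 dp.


Given: EstRTT = 150 ms, SampleRTT = 120 ms, alpha = 1/8
New EstRTT = (1 - alpha) * EstRTT + alpha * SampleRTT
(7/8) * 150 = 131.25
(1/8) * 120 = 15
New EstRTT = 131.25 + 15 = 146.25 ms -> 146.25 ms (2 dp)

146.25


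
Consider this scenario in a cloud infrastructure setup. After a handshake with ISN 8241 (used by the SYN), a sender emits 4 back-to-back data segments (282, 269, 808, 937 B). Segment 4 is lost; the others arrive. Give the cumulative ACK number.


SYN uses sequence number 8241; first data byte = ISN + 1 = 8242.
Segment 1: SEQ = 8242, len = 282 B, covers [8242, 8523]
Segment 2: SEQ = 8524, len = 269 B, covers [8524, 8792]
Segment 3: SEQ = 8793, len = 808 B, covers [8793, 9600]
Segment 4: SEQ = 9601, len = 937 B, covers [9601, 10537] [LOST]
In-order data received: bytes [8242, 9600] (segments 1..3).
Segment 4 missing -> gap begins at byte 9601.
Cumulative ACK = next expected in-order byte = 8242 + 282 + 269 + 808 = 9601

9601


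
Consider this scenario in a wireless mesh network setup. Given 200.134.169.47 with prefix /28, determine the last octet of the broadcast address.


Given: IP = 200.134.169.47, prefix = /28
Host bits = 32 - 28 = 4
Network last octet = 47 AND mask = 32
Host part size = 2^4 - 1 = 15
Broadcast last octet = 32 OR 15 = 47

47


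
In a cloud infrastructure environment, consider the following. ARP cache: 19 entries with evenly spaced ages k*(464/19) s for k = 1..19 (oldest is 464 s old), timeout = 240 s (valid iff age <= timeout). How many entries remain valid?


Ages are k * 464/19 s for k = 1..19 (spacing = 24.4211 s).
Entry k is valid iff k * 464/19 <= 240 iff k <= 19 * 240 / 464 = 9.8276
n_valid = floor(9.8276) = 9
(n_stale = 19 - 9 = 10)

9


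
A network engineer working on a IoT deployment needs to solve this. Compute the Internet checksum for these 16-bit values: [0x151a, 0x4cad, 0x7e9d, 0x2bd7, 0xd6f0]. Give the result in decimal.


Given words: [0x151a, 0x4cad, 0x7e9d, 0x2bd7, 0xd6f0]
Step 1: Sum all words
Raw sum = 5402 + 19629 + 32413 + 11223 + 55024 = 123691
Step 2: Fold carry: (58155 + 1) = 58156
One's complement = ~58156 & 0xFFFF = 7379

7379


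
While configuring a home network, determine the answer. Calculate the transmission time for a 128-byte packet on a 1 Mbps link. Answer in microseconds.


Given: packet = 128 bytes, bandwidth = 1 Mbps
Packet in bits = 128 * 8 = 1024 bits
Bandwidth = 1 * 10^6 = 1000000 bps
Time = 1024 / 1000000 seconds
Time in us = 1024 * 10^6 / 1000000 = 1024

1024


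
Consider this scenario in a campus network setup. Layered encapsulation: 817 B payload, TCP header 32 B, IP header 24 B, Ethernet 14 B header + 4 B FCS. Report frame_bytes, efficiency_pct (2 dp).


TCP segment = 817 + 32 = 849 B
IP packet = 849 + 24 = 873 B
Ethernet frame = 873 + 14 + 4 = 891 B
Efficiency = app / frame = 817 / 891 = 0.916947 = 91.6947% -> 91.69% (2 dp)

891, 91.69


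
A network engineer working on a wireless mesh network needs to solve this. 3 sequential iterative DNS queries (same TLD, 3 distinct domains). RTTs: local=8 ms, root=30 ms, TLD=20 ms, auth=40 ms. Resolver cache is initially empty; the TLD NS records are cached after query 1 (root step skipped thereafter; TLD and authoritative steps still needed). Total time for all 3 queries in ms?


Lookup 1 (cold cache): local + root + TLD + auth = 8 + 30 + 20 + 40 = 98 ms
Lookups 2..3 (TLD NS cached -> skip root; new domain -> still ask TLD and auth): local + TLD + auth = 8 + 20 + 40 = 68 ms each
Remaining 2 lookups: 2 * 68 = 136 ms
Total = 98 + 136 = 234 ms

234


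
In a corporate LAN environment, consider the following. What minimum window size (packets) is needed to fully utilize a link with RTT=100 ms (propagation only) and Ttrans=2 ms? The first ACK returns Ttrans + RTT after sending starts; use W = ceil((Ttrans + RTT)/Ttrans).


Given: Ttrans = 2 ms, RTT = 100 ms (= 2 * Tprop, Tprop = 50 ms)
Time until first ACK returns = Ttrans + RTT = 2 + 100 = 102 ms
Need W * Ttrans >= Ttrans + RTT  ->  W >= (Ttrans + RTT) / Ttrans
(Ttrans + RTT) / Ttrans = 102 / 2 = 51
W_min = ceil(51) = 51

51


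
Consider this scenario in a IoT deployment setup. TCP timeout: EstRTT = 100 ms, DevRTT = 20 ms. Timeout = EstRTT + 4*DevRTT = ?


Given: EstRTT = 100 ms, DevRTT = 20 ms
Timeout = EstRTT + 4 * DevRTT
4 * DevRTT = 4 * 20 = 80
Timeout = 100 + 80 = 180 ms

180


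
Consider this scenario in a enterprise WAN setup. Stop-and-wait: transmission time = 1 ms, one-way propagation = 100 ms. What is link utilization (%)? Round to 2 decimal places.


Given: Ttrans = 1 ms, Tprop = 100 ms
RTT = 2 * Tprop = 2 * 100 = 200 ms
U = Ttrans / (Ttrans + RTT)
U = 1 / (1 + 200)
U = 1 / 201 = 0.004975
U% = 0.50%

0.50


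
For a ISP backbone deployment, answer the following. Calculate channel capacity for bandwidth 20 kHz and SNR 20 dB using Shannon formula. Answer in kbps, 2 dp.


Given: B = 20 kHz, SNR = 20 dB
SNR linear = 10^(20/10) = 100
1 + SNR = 101
log2(101) = 6.6582114828
C = 20 * 1000 * 6.6582114828 = 133164.2297 bps
C = 133.164230 kbps -> 133.16 kbps (2 dp)

133.16


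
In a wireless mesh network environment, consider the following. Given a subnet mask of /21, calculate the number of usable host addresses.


Given: subnet mask /21
Host bits = 32 - 21 = 11
Total addresses = 2^11 = 2048
Usable hosts = 2048 - 2 (network + broadcast) = 2046

2046


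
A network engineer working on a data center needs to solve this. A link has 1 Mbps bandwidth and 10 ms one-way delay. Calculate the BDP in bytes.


Given: bandwidth = 1 Mbps, delay = 10 ms
BDP in bits = 1 * 10^6 * 10 / 1000
BDP in bits = 10000
BDP in bytes = 10000 / 8 = 1250

1250


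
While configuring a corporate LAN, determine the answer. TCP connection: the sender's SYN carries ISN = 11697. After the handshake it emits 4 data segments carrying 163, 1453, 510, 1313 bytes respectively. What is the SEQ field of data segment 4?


The SYN occupies sequence number ISN = 11697, so the first data byte is ISN + 1 = 11698.
SEQ of data segment i = (ISN + 1) + sum of payload sizes of segments 1..i-1.
Segment 1: SEQ = 11698, payload = 163 bytes
Segment 2: SEQ = 11861, payload = 1453 bytes
Segment 3: SEQ = 13314, payload = 510 bytes
Segment 4: SEQ = 13824, payload = 1313 bytes
SEQ of segment 4 = 11698 + 163 + 1453 + 510 = 13824

13824


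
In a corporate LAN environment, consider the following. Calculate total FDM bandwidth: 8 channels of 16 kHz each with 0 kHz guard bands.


Given: 8 channels, 16 kHz each, guard = 0 kHz
Channel bandwidth = 8 * 16 = 128 kHz
Guard bands = 7 gaps * 0 kHz = 0 kHz
Total = 128 + 0 = 128 kHz

128


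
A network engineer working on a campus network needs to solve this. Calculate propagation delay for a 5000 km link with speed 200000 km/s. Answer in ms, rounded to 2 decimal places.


Given: distance = 5000 km, speed = 200000 km/s
Delay = distance / speed = 5000 / 200000 seconds
Delay in ms = 5000 * 1000 / 200000
Delay = 25.0000 ms
Rounded to 2 dp = 25.00 ms

25.00


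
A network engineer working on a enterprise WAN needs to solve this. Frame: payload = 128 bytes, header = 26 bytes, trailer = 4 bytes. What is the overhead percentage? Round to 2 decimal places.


Given: payload = 128 B, header = 26 B, trailer = 4 B
Overhead bytes = header + trailer = 26 + 4 = 30
Total frame = payload + overhead = 128 + 30 = 158
Overhead % = 30 / 158 * 100 = 18.9873% -> 18.99% (2 dp)

18.99


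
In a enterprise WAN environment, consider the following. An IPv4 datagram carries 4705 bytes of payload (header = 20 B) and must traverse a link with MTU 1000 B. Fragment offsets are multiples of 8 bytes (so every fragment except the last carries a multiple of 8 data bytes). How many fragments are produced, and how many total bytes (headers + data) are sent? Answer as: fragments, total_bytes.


Max data per non-final fragment = floor((MTU - header)/8)*8 = floor((1000 - 20)/8)*8 = floor(980/8)*8 = 976 B
Final fragment needs no 8-byte alignment: it can carry up to MTU - header = 980 B
Non-final fragments needed = ceil((payload - 980) / 976) = ceil(3725/976) = ceil(3.8166) = 4
Number of fragments = 4 + 1 = 5
Fragment sizes (data): 4 * 976 B + 801 B (last, 801 <= 980 OK)
Total bytes sent = payload + n_frags * header = 4705 + 5*20 = 4705 + 100 = 4805 B

5, 4805


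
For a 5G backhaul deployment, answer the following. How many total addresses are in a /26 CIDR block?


Given: CIDR prefix /26
Host bits = 32 - 26 = 6
Total addresses = 2^6 = 64

64


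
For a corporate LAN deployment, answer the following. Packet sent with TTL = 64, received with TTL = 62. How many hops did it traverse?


Given: initial TTL = 64, received TTL = 62
Hops = initial TTL - received TTL
Hops = 64 - 62 = 2

2


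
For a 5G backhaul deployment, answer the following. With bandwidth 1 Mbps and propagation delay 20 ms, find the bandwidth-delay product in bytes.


Given: bandwidth = 1 Mbps, delay = 20 ms
BDP in bits = 1 * 10^6 * 20 / 1000
BDP in bits = 20000
BDP in bytes = 20000 / 8 = 2500

2500


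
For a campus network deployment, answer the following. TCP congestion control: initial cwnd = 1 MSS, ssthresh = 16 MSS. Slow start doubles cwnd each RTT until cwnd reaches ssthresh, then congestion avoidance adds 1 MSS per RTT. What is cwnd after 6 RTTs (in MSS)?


RTT 0: cwnd = 1 MSS (initial)
RTT 1: cwnd = 2 MSS (slow start, doubled)
RTT 2: cwnd = 4 MSS (slow start, doubled)
RTT 3: cwnd = 8 MSS (slow start, doubled)
RTT 4: cwnd = 16 MSS (slow start, doubled)
RTT 5: cwnd = 17 MSS (congestion avoidance, +1)
RTT 6: cwnd = 18 MSS (congestion avoidance, +1)

18


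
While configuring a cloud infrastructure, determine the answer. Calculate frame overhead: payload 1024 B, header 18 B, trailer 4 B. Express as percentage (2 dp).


Given: payload = 1024 B, header = 18 B, trailer = 4 B
Overhead bytes = header + trailer = 18 + 4 = 22
Total frame = payload + overhead = 1024 + 22 = 1046
Overhead % = 22 / 1046 * 100 = 2.1033% -> 2.10% (2 dp)

2.10


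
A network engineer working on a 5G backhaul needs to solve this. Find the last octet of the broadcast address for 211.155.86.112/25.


Given: IP = 211.155.86.112, prefix = /25
Host bits = 32 - 25 = 7
Network last octet = 112 AND mask = 0
Host part size = 2^7 - 1 = 127
Broadcast last octet = 0 OR 127 = 127

127


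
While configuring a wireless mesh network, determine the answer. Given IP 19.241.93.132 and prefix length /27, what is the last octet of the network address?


Given: IP = 19.241.93.132, prefix = /27
Subnet mask = 255.255.255.224
Last octet of IP: 132
Last octet of mask: 224
Network last octet = 132 AND 224 = 128

128


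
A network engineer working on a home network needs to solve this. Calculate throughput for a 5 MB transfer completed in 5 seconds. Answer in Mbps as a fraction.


Given: file = 5 MB, time = 5 s
File in Mb = 5 * 8 = 40 Mb
Throughput = 40 / 5 Mbps
Throughput = 8 Mbps

8


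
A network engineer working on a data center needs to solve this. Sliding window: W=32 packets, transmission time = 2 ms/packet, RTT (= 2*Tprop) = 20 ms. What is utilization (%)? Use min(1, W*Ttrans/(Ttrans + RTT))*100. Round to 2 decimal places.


Given: W = 32, Ttrans = 2 ms, RTT = 20 ms (= 2 * Tprop, Tprop = 10 ms)
Cycle time = Ttrans + RTT = 2 + 20 = 22 ms (first packet sent until its ACK returns)
W * Ttrans = 32 * 2 = 64 ms of sending per cycle
W * Ttrans / (Ttrans + RTT) = 64 / 22 = 2.909091
U = min(1, 2.909091) = 1.000000
U% = 100.00%

100.00


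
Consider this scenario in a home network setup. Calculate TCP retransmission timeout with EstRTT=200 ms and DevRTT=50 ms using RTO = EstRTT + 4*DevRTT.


Given: EstRTT = 200 ms, DevRTT = 50 ms
Timeout = EstRTT + 4 * DevRTT
4 * DevRTT = 4 * 50 = 200
Timeout = 200 + 200 = 400 ms

400


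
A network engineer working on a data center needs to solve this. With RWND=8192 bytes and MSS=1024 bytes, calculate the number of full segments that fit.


Given: RWND = 8192 bytes, MSS = 1024 bytes
Full segments = floor(RWND / MSS)
Full segments = floor(8192 / 1024)
Full segments = floor(8.0) = 8

8


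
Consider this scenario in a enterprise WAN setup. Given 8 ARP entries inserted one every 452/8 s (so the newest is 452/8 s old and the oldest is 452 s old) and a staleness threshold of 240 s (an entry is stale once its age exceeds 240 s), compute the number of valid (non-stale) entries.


Ages are k * 452/8 s for k = 1..8 (spacing = 56.5000 s).
Entry k is valid iff k * 452/8 <= 240 iff k <= 8 * 240 / 452 = 4.2478
n_valid = floor(4.2478) = 4
(n_stale = 8 - 4 = 4)

4
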